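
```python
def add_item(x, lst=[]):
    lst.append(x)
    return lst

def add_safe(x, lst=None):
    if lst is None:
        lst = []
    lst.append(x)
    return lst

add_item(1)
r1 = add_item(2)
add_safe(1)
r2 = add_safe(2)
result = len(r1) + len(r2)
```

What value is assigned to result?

Step 1: add_item shares mutable default: after 2 calls, lst = [1, 2], len = 2.
Step 2: add_safe creates fresh list each time: r2 = [2], len = 1.
Step 3: result = 2 + 1 = 3

The answer is 3.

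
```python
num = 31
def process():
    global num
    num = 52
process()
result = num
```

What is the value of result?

Step 1: num = 31 globally.
Step 2: process() declares global num and sets it to 52.
Step 3: After process(), global num = 52. result = 52

The answer is 52.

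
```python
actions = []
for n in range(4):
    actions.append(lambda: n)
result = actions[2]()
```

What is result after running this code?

Step 1: The loop creates 4 lambdas, all referencing the same variable n.
Step 2: After the loop, n = 3 (final value).
Step 3: actions[2]() looks up n at call time and finds 3. This is the late binding gotcha. result = 3

The answer is 3.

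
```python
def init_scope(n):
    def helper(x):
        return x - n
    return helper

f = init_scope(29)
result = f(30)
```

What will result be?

Step 1: init_scope(29) creates a closure capturing n = 29.
Step 2: f(30) computes 30 - 29 = 1.
Step 3: result = 1

The answer is 1.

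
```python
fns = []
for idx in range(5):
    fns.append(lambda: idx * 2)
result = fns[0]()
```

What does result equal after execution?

Step 1: All lambdas reference the same variable idx (late binding).
Step 2: After the loop, idx = 4. Every lambda returns idx * 2.
Step 3: fns[0]() = 4 * 2 = 8

The answer is 8.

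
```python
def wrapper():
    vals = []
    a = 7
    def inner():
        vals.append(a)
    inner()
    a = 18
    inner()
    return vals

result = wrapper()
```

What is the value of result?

Step 1: a = 7. inner() appends current a to vals.
Step 2: First inner(): appends 7. Then a = 18.
Step 3: Second inner(): appends 18 (closure sees updated a). result = [7, 18]

The answer is [7, 18].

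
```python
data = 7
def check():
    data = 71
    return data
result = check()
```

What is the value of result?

Step 1: Global data = 7.
Step 2: check() creates local data = 71, shadowing the global.
Step 3: Returns local data = 71. result = 71

The answer is 71.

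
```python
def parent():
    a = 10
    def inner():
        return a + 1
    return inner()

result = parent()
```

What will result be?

Step 1: parent() defines a = 10.
Step 2: inner() reads a = 10 from enclosing scope, returns 10 + 1 = 11.
Step 3: result = 11

The answer is 11.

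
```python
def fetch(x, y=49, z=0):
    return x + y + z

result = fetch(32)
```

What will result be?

Step 1: fetch(32) uses defaults y = 49, z = 0.
Step 2: Returns 32 + 49 + 0 = 81.
Step 3: result = 81

The answer is 81.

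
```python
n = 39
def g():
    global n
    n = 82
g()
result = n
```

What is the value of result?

Step 1: n = 39 globally.
Step 2: g() declares global n and sets it to 82.
Step 3: After g(), global n = 82. result = 82

The answer is 82.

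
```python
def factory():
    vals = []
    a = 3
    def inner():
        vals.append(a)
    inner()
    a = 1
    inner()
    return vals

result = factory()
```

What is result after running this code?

Step 1: a = 3. inner() appends current a to vals.
Step 2: First inner(): appends 3. Then a = 1.
Step 3: Second inner(): appends 1 (closure sees updated a). result = [3, 1]

The answer is [3, 1].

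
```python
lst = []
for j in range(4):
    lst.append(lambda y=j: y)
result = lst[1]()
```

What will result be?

Step 1: Default argument y=j captures j's value at each iteration.
Step 2: lst[1] captured y = 1 when j was 1.
Step 3: result = 1

The answer is 1.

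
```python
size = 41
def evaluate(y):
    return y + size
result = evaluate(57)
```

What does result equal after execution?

Step 1: size = 41 is defined globally.
Step 2: evaluate(57) uses parameter y = 57 and looks up size from global scope = 41.
Step 3: result = 57 + 41 = 98

The answer is 98.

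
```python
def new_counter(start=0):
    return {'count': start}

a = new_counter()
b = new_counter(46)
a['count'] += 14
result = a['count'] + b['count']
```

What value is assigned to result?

Step 1: new_counter() returns a new dict each call (immutable default 0).
Step 2: a = {'count': 0}, b = {'count': 46}.
Step 3: a['count'] += 14 = 14. result = 14 + 46 = 60

The answer is 60.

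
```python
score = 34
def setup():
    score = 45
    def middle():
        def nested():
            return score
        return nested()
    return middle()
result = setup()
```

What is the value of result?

Step 1: setup() defines score = 45. middle() and nested() have no local score.
Step 2: nested() checks local (none), enclosing middle() (none), enclosing setup() and finds score = 45.
Step 3: result = 45

The answer is 45.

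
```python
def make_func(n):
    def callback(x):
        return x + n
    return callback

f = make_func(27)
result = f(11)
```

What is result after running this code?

Step 1: make_func(27) creates a closure that captures n = 27.
Step 2: f(11) calls the closure with x = 11, returning 11 + 27 = 38.
Step 3: result = 38

The answer is 38.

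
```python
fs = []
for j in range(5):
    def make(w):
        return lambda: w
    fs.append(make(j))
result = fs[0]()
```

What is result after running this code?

Step 1: make(j) creates a new scope capturing w = j at call time.
Step 2: fs[0] = make(0), so its lambda captures w = 0.
Step 3: result = 0 (closure factory fixes late binding)

The answer is 0.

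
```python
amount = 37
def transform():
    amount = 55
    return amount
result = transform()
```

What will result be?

Step 1: Global amount = 37.
Step 2: transform() creates local amount = 55, shadowing the global.
Step 3: Returns local amount = 55. result = 55

The answer is 55.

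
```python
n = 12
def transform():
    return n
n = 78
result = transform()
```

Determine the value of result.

Step 1: n is first set to 12, then reassigned to 78.
Step 2: transform() is called after the reassignment, so it looks up the current global n = 78.
Step 3: result = 78

The answer is 78.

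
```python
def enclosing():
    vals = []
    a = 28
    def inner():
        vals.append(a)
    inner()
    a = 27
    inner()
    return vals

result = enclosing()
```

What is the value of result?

Step 1: a = 28. inner() appends current a to vals.
Step 2: First inner(): appends 28. Then a = 27.
Step 3: Second inner(): appends 27 (closure sees updated a). result = [28, 27]

The answer is [28, 27].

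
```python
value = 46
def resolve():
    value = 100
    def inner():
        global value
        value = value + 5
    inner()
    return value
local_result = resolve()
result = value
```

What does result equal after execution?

Step 1: Global value = 46. resolve() creates local value = 100.
Step 2: inner() declares global value and adds 5: global value = 46 + 5 = 51.
Step 3: resolve() returns its local value = 100 (unaffected by inner).
Step 4: result = global value = 51

The answer is 51.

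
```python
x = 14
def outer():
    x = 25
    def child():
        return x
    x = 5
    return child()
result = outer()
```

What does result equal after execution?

Step 1: outer() sets x = 25, then later x = 5.
Step 2: child() is called after x is reassigned to 5. Closures capture variables by reference, not by value.
Step 3: result = 5

The answer is 5.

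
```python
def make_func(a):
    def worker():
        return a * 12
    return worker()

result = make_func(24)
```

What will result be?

Step 1: make_func(24) binds parameter a = 24.
Step 2: worker() accesses a = 24 from enclosing scope.
Step 3: result = 24 * 12 = 288

The answer is 288.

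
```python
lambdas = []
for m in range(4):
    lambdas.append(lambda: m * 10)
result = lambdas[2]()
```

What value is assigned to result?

Step 1: All lambdas reference the same variable m (late binding).
Step 2: After the loop, m = 3. Every lambda returns m * 10.
Step 3: lambdas[2]() = 3 * 10 = 30

The answer is 30.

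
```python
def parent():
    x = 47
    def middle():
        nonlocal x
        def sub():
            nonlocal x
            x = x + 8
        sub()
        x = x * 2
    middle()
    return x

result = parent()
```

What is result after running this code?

Step 1: x = 47.
Step 2: sub() adds 8: x = 47 + 8 = 55.
Step 3: middle() doubles: x = 55 * 2 = 110.
Step 4: result = 110

The answer is 110.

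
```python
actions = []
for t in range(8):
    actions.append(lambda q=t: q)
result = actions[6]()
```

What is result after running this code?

Step 1: Default argument q=t captures t's value at each iteration.
Step 2: actions[6] captured q = 6 when t was 6.
Step 3: result = 6

The answer is 6.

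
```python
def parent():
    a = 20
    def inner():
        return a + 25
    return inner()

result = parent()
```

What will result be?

Step 1: parent() defines a = 20.
Step 2: inner() reads a = 20 from enclosing scope, returns 20 + 25 = 45.
Step 3: result = 45

The answer is 45.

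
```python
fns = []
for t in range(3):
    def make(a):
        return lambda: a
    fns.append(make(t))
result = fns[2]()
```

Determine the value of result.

Step 1: make(t) creates a new scope capturing a = t at call time.
Step 2: fns[2] = make(2), so its lambda captures a = 2.
Step 3: result = 2 (closure factory fixes late binding)

The answer is 2.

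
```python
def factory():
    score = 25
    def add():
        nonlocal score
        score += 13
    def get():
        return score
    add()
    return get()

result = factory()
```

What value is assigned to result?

Step 1: score = 25. add() modifies it via nonlocal, get() reads it.
Step 2: add() makes score = 25 + 13 = 38.
Step 3: get() returns 38. result = 38

The answer is 38.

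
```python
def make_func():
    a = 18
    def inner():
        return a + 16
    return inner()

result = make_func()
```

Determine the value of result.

Step 1: make_func() defines a = 18.
Step 2: inner() reads a = 18 from enclosing scope, returns 18 + 16 = 34.
Step 3: result = 34

The answer is 34.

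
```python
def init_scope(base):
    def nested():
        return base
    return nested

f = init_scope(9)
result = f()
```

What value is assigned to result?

Step 1: init_scope(9) creates closure capturing base = 9.
Step 2: f() returns the captured base = 9.
Step 3: result = 9

The answer is 9.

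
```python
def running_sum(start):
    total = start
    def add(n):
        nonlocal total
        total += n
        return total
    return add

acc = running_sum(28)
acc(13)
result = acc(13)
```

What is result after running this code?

Step 1: running_sum(28) creates closure with total = 28.
Step 2: First acc(13): total = 28 + 13 = 41.
Step 3: Second acc(13): total = 41 + 13 = 54. result = 54

The answer is 54.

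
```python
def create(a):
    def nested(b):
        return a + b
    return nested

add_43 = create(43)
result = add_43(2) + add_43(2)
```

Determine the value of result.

Step 1: add_43 captures a = 43.
Step 2: add_43(2) = 43 + 2 = 45, called twice.
Step 3: result = 45 + 45 = 90

The answer is 90.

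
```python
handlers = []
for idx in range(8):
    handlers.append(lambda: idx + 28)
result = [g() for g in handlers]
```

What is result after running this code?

Step 1: All lambdas capture idx by reference. After the loop, idx = 7.
Step 2: Each call returns 7 + 28 = 35.
Step 3: result = [35, 35, 35, 35, 35, 35, 35, 35]

The answer is [35, 35, 35, 35, 35, 35, 35, 35].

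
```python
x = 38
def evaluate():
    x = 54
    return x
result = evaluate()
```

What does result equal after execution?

Step 1: Global x = 38.
Step 2: evaluate() creates local x = 54, shadowing the global.
Step 3: Returns local x = 54. result = 54

The answer is 54.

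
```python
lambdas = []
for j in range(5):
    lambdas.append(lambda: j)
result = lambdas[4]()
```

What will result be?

Step 1: The loop creates 5 lambdas, all referencing the same variable j.
Step 2: After the loop, j = 4 (final value).
Step 3: lambdas[4]() looks up j at call time and finds 4. This is the late binding gotcha. result = 4

The answer is 4.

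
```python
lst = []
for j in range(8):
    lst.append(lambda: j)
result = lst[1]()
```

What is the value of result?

Step 1: The loop creates 8 lambdas, all referencing the same variable j.
Step 2: After the loop, j = 7 (final value).
Step 3: lst[1]() looks up j at call time and finds 7. This is the late binding gotcha. result = 7

The answer is 7.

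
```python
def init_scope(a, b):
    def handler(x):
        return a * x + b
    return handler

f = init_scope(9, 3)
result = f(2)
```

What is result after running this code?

Step 1: init_scope(9, 3) captures a = 9, b = 3.
Step 2: f(2) computes 9 * 2 + 3 = 21.
Step 3: result = 21

The answer is 21.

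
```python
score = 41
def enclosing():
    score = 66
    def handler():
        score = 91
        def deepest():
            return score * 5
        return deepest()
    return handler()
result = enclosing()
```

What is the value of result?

Step 1: deepest() looks up score through LEGB: not local, finds score = 91 in enclosing handler().
Step 2: Returns 91 * 5 = 455.
Step 3: result = 455

The answer is 455.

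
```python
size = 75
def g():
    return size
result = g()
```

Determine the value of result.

Step 1: size = 75 is defined in the global scope.
Step 2: g() looks up size. No local size exists, so Python checks the global scope via LEGB rule and finds size = 75.
Step 3: result = 75

The answer is 75.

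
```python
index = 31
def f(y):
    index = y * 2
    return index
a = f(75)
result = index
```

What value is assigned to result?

Step 1: Global index = 31.
Step 2: f(75) creates local index = 75 * 2 = 150.
Step 3: Global index unchanged because no global keyword. result = 31

The answer is 31.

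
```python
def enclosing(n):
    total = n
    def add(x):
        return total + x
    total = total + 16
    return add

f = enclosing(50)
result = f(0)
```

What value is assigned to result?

Step 1: enclosing(50) sets total = 50, then total = 50 + 16 = 66.
Step 2: Closures capture by reference, so add sees total = 66.
Step 3: f(0) returns 66 + 0 = 66

The answer is 66.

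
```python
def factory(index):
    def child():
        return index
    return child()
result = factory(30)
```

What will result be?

Step 1: factory(30) binds parameter index = 30.
Step 2: child() looks up index in enclosing scope and finds the parameter index = 30.
Step 3: result = 30

The answer is 30.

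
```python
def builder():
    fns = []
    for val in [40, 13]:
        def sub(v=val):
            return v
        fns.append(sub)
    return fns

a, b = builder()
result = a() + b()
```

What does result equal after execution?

Step 1: Default argument v=val captures val at each iteration.
Step 2: a() returns 40 (captured at first iteration), b() returns 13 (captured at second).
Step 3: result = 40 + 13 = 53

The answer is 53.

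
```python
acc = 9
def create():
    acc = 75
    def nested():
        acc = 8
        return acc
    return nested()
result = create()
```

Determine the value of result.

Step 1: Three scopes define acc: global (9), create (75), nested (8).
Step 2: nested() has its own local acc = 8, which shadows both enclosing and global.
Step 3: result = 8 (local wins in LEGB)

The answer is 8.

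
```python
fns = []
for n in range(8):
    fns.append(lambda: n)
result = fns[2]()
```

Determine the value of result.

Step 1: The loop creates 8 lambdas, all referencing the same variable n.
Step 2: After the loop, n = 7 (final value).
Step 3: fns[2]() looks up n at call time and finds 7. This is the late binding gotcha. result = 7

The answer is 7.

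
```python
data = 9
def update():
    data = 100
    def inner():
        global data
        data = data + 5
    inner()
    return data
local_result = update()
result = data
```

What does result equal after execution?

Step 1: Global data = 9. update() creates local data = 100.
Step 2: inner() declares global data and adds 5: global data = 9 + 5 = 14.
Step 3: update() returns its local data = 100 (unaffected by inner).
Step 4: result = global data = 14

The answer is 14.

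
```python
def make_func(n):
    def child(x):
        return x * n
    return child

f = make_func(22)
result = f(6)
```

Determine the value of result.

Step 1: make_func(22) creates a closure capturing n = 22.
Step 2: f(6) computes 6 * 22 = 132.
Step 3: result = 132

The answer is 132.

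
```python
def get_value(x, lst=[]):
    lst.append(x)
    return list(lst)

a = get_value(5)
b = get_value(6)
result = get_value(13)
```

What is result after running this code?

Step 1: Default list is shared. list() creates copies for return values.
Step 2: Internal list grows: [5] -> [5, 6] -> [5, 6, 13].
Step 3: result = [5, 6, 13]

The answer is [5, 6, 13].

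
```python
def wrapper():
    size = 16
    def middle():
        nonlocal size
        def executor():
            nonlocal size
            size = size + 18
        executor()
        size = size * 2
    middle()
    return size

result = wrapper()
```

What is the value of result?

Step 1: size = 16.
Step 2: executor() adds 18: size = 16 + 18 = 34.
Step 3: middle() doubles: size = 34 * 2 = 68.
Step 4: result = 68

The answer is 68.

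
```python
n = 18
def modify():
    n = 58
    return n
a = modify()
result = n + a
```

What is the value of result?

Step 1: Global n = 18. modify() returns local n = 58.
Step 2: a = 58. Global n still = 18.
Step 3: result = 18 + 58 = 76

The answer is 76.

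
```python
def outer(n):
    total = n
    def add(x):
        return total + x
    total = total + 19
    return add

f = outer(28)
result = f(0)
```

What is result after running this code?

Step 1: outer(28) sets total = 28, then total = 28 + 19 = 47.
Step 2: Closures capture by reference, so add sees total = 47.
Step 3: f(0) returns 47 + 0 = 47

The answer is 47.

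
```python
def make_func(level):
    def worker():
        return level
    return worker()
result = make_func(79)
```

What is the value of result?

Step 1: make_func(79) binds parameter level = 79.
Step 2: worker() looks up level in enclosing scope and finds the parameter level = 79.
Step 3: result = 79

The answer is 79.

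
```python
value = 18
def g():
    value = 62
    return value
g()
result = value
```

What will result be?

Step 1: Global value = 18.
Step 2: g() creates local value = 62 (shadow, not modification).
Step 3: After g() returns, global value is unchanged. result = 18

The answer is 18.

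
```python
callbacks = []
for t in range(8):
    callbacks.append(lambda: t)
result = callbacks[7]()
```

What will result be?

Step 1: The loop creates 8 lambdas, all referencing the same variable t.
Step 2: After the loop, t = 7 (final value).
Step 3: callbacks[7]() looks up t at call time and finds 7. This is the late binding gotcha. result = 7

The answer is 7.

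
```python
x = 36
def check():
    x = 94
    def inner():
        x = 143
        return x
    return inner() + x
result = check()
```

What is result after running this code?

Step 1: check() has local x = 94. inner() has local x = 143.
Step 2: inner() returns its local x = 143.
Step 3: check() returns 143 + its own x (94) = 237

The answer is 237.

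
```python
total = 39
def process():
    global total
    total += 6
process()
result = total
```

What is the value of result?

Step 1: total = 39 globally.
Step 2: process() modifies global total: total += 6 = 45.
Step 3: result = 45

The answer is 45.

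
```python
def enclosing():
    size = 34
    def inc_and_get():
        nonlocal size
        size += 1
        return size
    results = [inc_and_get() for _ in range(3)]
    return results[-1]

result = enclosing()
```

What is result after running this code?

Step 1: size = 34.
Step 2: Three calls to inc_and_get(), each adding 1.
Step 3: Last value = 34 + 1 * 3 = 37

The answer is 37.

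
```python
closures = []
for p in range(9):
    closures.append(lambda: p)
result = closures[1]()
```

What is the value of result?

Step 1: The loop creates 9 lambdas, all referencing the same variable p.
Step 2: After the loop, p = 8 (final value).
Step 3: closures[1]() looks up p at call time and finds 8. This is the late binding gotcha. result = 8

The answer is 8.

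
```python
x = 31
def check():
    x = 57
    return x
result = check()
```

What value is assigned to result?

Step 1: Global x = 31.
Step 2: check() creates local x = 57, shadowing the global.
Step 3: Returns local x = 57. result = 57

The answer is 57.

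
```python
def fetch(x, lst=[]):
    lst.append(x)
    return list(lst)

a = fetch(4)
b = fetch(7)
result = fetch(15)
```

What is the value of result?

Step 1: Default list is shared. list() creates copies for return values.
Step 2: Internal list grows: [4] -> [4, 7] -> [4, 7, 15].
Step 3: result = [4, 7, 15]

The answer is [4, 7, 15].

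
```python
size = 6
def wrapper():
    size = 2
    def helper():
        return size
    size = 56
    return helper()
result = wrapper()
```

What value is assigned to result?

Step 1: wrapper() sets size = 2, then later size = 56.
Step 2: helper() is called after size is reassigned to 56. Closures capture variables by reference, not by value.
Step 3: result = 56

The answer is 56.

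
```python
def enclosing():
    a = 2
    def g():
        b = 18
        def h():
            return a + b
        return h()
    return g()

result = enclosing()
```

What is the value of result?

Step 1: enclosing() defines a = 2. g() defines b = 18.
Step 2: h() accesses both from enclosing scopes: a = 2, b = 18.
Step 3: result = 2 + 18 = 20

The answer is 20.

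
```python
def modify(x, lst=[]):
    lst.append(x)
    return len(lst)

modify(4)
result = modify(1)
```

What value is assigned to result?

Step 1: Mutable default list persists between calls.
Step 2: First call: lst = [4], len = 1. Second call: lst = [4, 1], len = 2.
Step 3: result = 2

The answer is 2.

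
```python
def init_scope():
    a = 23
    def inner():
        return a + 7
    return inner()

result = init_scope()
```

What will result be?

Step 1: init_scope() defines a = 23.
Step 2: inner() reads a = 23 from enclosing scope, returns 23 + 7 = 30.
Step 3: result = 30

The answer is 30.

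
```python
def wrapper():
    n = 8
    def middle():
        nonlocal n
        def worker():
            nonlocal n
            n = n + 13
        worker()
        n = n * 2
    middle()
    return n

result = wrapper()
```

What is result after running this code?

Step 1: n = 8.
Step 2: worker() adds 13: n = 8 + 13 = 21.
Step 3: middle() doubles: n = 21 * 2 = 42.
Step 4: result = 42

The answer is 42.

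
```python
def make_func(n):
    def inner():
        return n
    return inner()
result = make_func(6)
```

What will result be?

Step 1: make_func(6) binds parameter n = 6.
Step 2: inner() looks up n in enclosing scope and finds the parameter n = 6.
Step 3: result = 6

The answer is 6.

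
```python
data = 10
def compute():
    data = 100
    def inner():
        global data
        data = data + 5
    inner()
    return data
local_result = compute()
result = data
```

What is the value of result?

Step 1: Global data = 10. compute() creates local data = 100.
Step 2: inner() declares global data and adds 5: global data = 10 + 5 = 15.
Step 3: compute() returns its local data = 100 (unaffected by inner).
Step 4: result = global data = 15

The answer is 15.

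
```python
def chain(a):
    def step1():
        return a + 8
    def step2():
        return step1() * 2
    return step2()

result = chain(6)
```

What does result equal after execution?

Step 1: chain(6) captures a = 6.
Step 2: step2() calls step1() which returns 6 + 8 = 14.
Step 3: step2() returns 14 * 2 = 28

The answer is 28.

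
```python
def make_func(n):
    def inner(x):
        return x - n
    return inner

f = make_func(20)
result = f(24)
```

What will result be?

Step 1: make_func(20) creates a closure capturing n = 20.
Step 2: f(24) computes 24 - 20 = 4.
Step 3: result = 4

The answer is 4.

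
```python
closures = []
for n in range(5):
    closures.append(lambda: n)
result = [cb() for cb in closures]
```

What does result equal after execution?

Step 1: All 5 lambdas share the same variable n.
Step 2: After the loop, n = 4.
Step 3: Each call returns 4. result = [4, 4, 4, 4, 4]

The answer is [4, 4, 4, 4, 4].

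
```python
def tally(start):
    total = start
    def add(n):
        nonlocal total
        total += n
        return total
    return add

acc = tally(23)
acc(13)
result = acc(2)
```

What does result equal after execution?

Step 1: tally(23) creates closure with total = 23.
Step 2: First acc(13): total = 23 + 13 = 36.
Step 3: Second acc(2): total = 36 + 2 = 38. result = 38

The answer is 38.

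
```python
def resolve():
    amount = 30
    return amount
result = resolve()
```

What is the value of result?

Step 1: resolve() defines amount = 30 in its local scope.
Step 2: return amount finds the local variable amount = 30.
Step 3: result = 30

The answer is 30.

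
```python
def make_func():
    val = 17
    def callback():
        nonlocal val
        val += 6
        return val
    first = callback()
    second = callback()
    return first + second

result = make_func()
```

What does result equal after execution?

Step 1: val starts at 17.
Step 2: First call: val = 17 + 6 = 23, returns 23.
Step 3: Second call: val = 23 + 6 = 29, returns 29.
Step 4: result = 23 + 29 = 52

The answer is 52.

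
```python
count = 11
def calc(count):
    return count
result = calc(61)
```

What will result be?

Step 1: Global count = 11.
Step 2: calc(61) takes parameter count = 61, which shadows the global.
Step 3: result = 61

The answer is 61.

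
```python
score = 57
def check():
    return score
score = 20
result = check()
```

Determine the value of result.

Step 1: score is first set to 57, then reassigned to 20.
Step 2: check() is called after the reassignment, so it looks up the current global score = 20.
Step 3: result = 20

The answer is 20.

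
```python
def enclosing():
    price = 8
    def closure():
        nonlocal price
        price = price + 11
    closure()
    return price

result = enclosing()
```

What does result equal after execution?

Step 1: enclosing() sets price = 8.
Step 2: closure() uses nonlocal to modify price in enclosing's scope: price = 8 + 11 = 19.
Step 3: enclosing() returns the modified price = 19

The answer is 19.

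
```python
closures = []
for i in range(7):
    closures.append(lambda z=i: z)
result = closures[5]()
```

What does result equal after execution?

Step 1: Default argument z=i captures i's value at each iteration.
Step 2: closures[5] captured z = 5 when i was 5.
Step 3: result = 5

The answer is 5.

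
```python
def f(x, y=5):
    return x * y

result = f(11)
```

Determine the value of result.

Step 1: f(11) uses default y = 5.
Step 2: Returns 11 * 5 = 55.
Step 3: result = 55

The answer is 55.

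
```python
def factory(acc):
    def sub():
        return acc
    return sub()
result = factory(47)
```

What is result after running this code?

Step 1: factory(47) binds parameter acc = 47.
Step 2: sub() looks up acc in enclosing scope and finds the parameter acc = 47.
Step 3: result = 47

The answer is 47.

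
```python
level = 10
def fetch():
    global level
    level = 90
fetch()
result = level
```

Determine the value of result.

Step 1: level = 10 globally.
Step 2: fetch() declares global level and sets it to 90.
Step 3: After fetch(), global level = 90. result = 90

The answer is 90.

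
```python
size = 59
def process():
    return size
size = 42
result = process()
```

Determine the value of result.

Step 1: size is first set to 59, then reassigned to 42.
Step 2: process() is called after the reassignment, so it looks up the current global size = 42.
Step 3: result = 42

The answer is 42.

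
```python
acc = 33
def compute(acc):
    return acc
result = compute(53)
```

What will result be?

Step 1: Global acc = 33.
Step 2: compute(53) takes parameter acc = 53, which shadows the global.
Step 3: result = 53

The answer is 53.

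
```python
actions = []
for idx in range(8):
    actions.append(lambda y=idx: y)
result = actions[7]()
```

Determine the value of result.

Step 1: Default argument y=idx captures idx's value at each iteration.
Step 2: actions[7] captured y = 7 when idx was 7.
Step 3: result = 7

The answer is 7.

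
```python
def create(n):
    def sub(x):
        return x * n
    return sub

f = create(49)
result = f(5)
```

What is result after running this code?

Step 1: create(49) creates a closure capturing n = 49.
Step 2: f(5) computes 5 * 49 = 245.
Step 3: result = 245

The answer is 245.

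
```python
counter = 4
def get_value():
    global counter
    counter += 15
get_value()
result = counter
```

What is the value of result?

Step 1: counter = 4 globally.
Step 2: get_value() modifies global counter: counter += 15 = 19.
Step 3: result = 19

The answer is 19.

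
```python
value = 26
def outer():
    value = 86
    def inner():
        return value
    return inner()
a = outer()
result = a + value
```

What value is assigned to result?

Step 1: outer() has local value = 86. inner() reads from enclosing.
Step 2: outer() returns 86. Global value = 26 unchanged.
Step 3: result = 86 + 26 = 112

The answer is 112.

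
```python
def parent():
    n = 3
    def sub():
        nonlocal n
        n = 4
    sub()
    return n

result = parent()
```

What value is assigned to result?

Step 1: parent() sets n = 3.
Step 2: sub() uses nonlocal to reassign n = 4.
Step 3: result = 4

The answer is 4.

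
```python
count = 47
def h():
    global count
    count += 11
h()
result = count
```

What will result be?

Step 1: count = 47 globally.
Step 2: h() modifies global count: count += 11 = 58.
Step 3: result = 58

The answer is 58.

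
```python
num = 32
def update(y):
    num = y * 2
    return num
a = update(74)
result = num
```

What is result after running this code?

Step 1: Global num = 32.
Step 2: update(74) creates local num = 74 * 2 = 148.
Step 3: Global num unchanged because no global keyword. result = 32

The answer is 32.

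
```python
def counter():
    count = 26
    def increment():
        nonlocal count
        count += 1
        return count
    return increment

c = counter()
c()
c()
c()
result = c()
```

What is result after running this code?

Step 1: counter() creates closure with count = 26.
Step 2: Each c() call increments count via nonlocal. After 4 calls: 26 + 4 = 30.
Step 3: result = 30

The answer is 30.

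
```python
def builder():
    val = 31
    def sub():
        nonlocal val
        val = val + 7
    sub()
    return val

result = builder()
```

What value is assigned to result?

Step 1: builder() sets val = 31.
Step 2: sub() uses nonlocal to modify val in builder's scope: val = 31 + 7 = 38.
Step 3: builder() returns the modified val = 38

The answer is 38.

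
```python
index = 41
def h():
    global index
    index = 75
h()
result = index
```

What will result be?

Step 1: index = 41 globally.
Step 2: h() declares global index and sets it to 75.
Step 3: After h(), global index = 75. result = 75

The answer is 75.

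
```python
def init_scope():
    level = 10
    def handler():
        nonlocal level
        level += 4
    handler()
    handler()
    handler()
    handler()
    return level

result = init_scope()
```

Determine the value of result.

Step 1: level starts at 10.
Step 2: handler() is called 4 times, each adding 4.
Step 3: level = 10 + 4 * 4 = 26

The answer is 26.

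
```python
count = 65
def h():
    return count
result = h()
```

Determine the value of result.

Step 1: count = 65 is defined in the global scope.
Step 2: h() looks up count. No local count exists, so Python checks the global scope via LEGB rule and finds count = 65.
Step 3: result = 65

The answer is 65.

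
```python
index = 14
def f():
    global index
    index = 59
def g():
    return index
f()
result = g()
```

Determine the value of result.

Step 1: index = 14.
Step 2: f() sets global index = 59.
Step 3: g() reads global index = 59. result = 59

The answer is 59.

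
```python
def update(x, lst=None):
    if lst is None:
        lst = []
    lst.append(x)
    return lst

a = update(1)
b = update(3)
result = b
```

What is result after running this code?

Step 1: None default with guard creates a NEW list each call.
Step 2: a = [1] (fresh list). b = [3] (another fresh list).
Step 3: result = [3] (this is the fix for mutable default)

The answer is [3].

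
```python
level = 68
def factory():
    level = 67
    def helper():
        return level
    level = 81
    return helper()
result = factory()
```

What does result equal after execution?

Step 1: factory() sets level = 67, then later level = 81.
Step 2: helper() is called after level is reassigned to 81. Closures capture variables by reference, not by value.
Step 3: result = 81

The answer is 81.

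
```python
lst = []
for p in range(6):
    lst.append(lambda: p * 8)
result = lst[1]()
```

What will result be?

Step 1: All lambdas reference the same variable p (late binding).
Step 2: After the loop, p = 5. Every lambda returns p * 8.
Step 3: lst[1]() = 5 * 8 = 40

The answer is 40.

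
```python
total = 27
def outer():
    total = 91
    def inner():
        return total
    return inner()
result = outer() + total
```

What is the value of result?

Step 1: Global total = 27. outer() shadows with total = 91.
Step 2: inner() returns enclosing total = 91. outer() = 91.
Step 3: result = 91 + global total (27) = 118

The answer is 118.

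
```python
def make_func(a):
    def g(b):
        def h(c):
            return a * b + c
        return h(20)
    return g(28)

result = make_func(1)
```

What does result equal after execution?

Step 1: a = 1, b = 28, c = 20.
Step 2: h() computes a * b + c = 1 * 28 + 20 = 48.
Step 3: result = 48

The answer is 48.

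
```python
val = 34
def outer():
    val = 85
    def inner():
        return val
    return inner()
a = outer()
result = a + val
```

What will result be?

Step 1: outer() has local val = 85. inner() reads from enclosing.
Step 2: outer() returns 85. Global val = 34 unchanged.
Step 3: result = 85 + 34 = 119

The answer is 119.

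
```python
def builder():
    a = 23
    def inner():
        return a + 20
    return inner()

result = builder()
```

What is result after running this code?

Step 1: builder() defines a = 23.
Step 2: inner() reads a = 23 from enclosing scope, returns 23 + 20 = 43.
Step 3: result = 43

The answer is 43.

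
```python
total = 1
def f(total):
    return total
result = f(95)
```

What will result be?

Step 1: Global total = 1.
Step 2: f(95) takes parameter total = 95, which shadows the global.
Step 3: result = 95

The answer is 95.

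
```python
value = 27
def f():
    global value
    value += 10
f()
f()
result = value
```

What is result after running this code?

Step 1: value = 27.
Step 2: First f(): value = 27 + 10 = 37.
Step 3: Second f(): value = 37 + 10 = 47. result = 47

The answer is 47.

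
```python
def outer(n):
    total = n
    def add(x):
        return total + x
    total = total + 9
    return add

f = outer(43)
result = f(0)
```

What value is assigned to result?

Step 1: outer(43) sets total = 43, then total = 43 + 9 = 52.
Step 2: Closures capture by reference, so add sees total = 52.
Step 3: f(0) returns 52 + 0 = 52

The answer is 52.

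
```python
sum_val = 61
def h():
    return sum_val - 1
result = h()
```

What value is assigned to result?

Step 1: sum_val = 61 is defined globally.
Step 2: h() looks up sum_val from global scope = 61, then computes 61 - 1 = 60.
Step 3: result = 60

The answer is 60.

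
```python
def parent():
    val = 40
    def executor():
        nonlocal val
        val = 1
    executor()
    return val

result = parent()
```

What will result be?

Step 1: parent() sets val = 40.
Step 2: executor() uses nonlocal to reassign val = 1.
Step 3: result = 1

The answer is 1.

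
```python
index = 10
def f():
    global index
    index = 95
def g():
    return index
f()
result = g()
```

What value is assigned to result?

Step 1: index = 10.
Step 2: f() sets global index = 95.
Step 3: g() reads global index = 95. result = 95

The answer is 95.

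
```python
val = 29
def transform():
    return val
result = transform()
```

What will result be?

Step 1: val = 29 is defined in the global scope.
Step 2: transform() looks up val. No local val exists, so Python checks the global scope via LEGB rule and finds val = 29.
Step 3: result = 29

The answer is 29.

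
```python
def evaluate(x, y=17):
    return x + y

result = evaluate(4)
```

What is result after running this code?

Step 1: evaluate(4) uses default y = 17.
Step 2: Returns 4 + 17 = 21.
Step 3: result = 21

The answer is 21.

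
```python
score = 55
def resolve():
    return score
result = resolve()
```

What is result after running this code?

Step 1: score = 55 is defined in the global scope.
Step 2: resolve() looks up score. No local score exists, so Python checks the global scope via LEGB rule and finds score = 55.
Step 3: result = 55

The answer is 55.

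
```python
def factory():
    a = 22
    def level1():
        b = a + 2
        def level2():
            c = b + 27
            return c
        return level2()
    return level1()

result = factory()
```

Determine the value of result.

Step 1: a = 22. b = a + 2 = 24.
Step 2: c = b + 27 = 24 + 27 = 51.
Step 3: result = 51

The answer is 51.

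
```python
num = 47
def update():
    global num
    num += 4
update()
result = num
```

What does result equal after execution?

Step 1: num = 47 globally.
Step 2: update() modifies global num: num += 4 = 51.
Step 3: result = 51

The answer is 51.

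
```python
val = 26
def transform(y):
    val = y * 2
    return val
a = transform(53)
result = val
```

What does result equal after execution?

Step 1: Global val = 26.
Step 2: transform(53) creates local val = 53 * 2 = 106.
Step 3: Global val unchanged because no global keyword. result = 26

The answer is 26.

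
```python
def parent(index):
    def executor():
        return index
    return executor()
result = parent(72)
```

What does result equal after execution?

Step 1: parent(72) binds parameter index = 72.
Step 2: executor() looks up index in enclosing scope and finds the parameter index = 72.
Step 3: result = 72

The answer is 72.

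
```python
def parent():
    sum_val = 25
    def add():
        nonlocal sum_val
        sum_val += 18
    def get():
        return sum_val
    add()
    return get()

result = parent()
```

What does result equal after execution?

Step 1: sum_val = 25. add() modifies it via nonlocal, get() reads it.
Step 2: add() makes sum_val = 25 + 18 = 43.
Step 3: get() returns 43. result = 43

The answer is 43.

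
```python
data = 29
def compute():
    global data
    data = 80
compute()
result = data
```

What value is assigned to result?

Step 1: data = 29 globally.
Step 2: compute() declares global data and sets it to 80.
Step 3: After compute(), global data = 80. result = 80

The answer is 80.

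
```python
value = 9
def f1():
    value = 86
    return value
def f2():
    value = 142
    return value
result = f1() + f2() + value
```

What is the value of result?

Step 1: Each function shadows global value with its own local.
Step 2: f1() returns 86, f2() returns 142.
Step 3: Global value = 9 is unchanged. result = 86 + 142 + 9 = 237

The answer is 237.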